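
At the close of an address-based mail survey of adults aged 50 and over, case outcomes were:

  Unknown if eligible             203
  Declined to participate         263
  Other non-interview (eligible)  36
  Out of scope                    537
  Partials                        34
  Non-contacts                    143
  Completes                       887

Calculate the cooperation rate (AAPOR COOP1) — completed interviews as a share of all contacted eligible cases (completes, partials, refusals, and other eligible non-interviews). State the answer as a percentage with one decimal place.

Top = 887
Denominator = 887 + 34 + 263 + 36 = 1220
COOP1 = 887 / 1220 = 0.7270

72.7%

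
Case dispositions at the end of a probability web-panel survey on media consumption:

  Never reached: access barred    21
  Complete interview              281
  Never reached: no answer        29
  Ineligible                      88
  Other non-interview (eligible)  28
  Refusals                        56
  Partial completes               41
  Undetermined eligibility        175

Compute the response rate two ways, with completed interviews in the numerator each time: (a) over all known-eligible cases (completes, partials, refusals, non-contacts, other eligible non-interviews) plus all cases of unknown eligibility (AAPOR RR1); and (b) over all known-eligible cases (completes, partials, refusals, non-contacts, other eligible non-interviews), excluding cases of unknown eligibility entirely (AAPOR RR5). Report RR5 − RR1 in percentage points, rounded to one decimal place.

No answer / not reached = 29 + 21 = 50
Top: 281
Denominator: 281 + 41 + 56 + 50 + 28 + 175 = 631
RR1 = 281 / 631 = 0.4453
Denominator: 281 + 41 + 56 + 50 + 28 = 456
RR5 = 281 / 456 = 0.6162
Difference = 61.62 − 44.53 = 17.09 percentage points

17.1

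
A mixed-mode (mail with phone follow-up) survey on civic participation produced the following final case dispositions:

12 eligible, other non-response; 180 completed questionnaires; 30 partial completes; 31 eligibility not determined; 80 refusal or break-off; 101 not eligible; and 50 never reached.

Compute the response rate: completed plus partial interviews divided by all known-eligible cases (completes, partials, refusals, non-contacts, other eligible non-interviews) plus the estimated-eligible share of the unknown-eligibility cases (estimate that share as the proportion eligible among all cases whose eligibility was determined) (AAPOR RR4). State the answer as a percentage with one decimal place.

Numerator: 180 + 30 = 210
Determined eligible: 180 + 30 + 80 + 50 + 12 = 352
e = 352 / (352 + 101) = 352 / 453 = 0.7770
Eligible share of unknowns: 0.7770 × 31 = 24.09
Denominator: 352 + 24.09 = 376.09
RR4 = 210 / 376.09 = 0.5584

55.8%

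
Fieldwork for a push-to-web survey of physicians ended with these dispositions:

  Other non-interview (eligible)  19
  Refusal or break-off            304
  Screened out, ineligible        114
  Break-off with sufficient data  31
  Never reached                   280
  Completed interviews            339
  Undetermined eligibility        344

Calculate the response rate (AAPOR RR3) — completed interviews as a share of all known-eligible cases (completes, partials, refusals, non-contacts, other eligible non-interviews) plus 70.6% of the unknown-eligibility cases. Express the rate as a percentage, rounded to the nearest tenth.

27.9%

Top → 339
Eligible (known) → 339 + 31 + 304 + 280 + 19 = 973
Eligible share of unknowns → 0.7060 × 344 = 242.86
Denom → 973 + 242.86 = 1215.86
RR3 = 339 / 1215.86 = 0.2788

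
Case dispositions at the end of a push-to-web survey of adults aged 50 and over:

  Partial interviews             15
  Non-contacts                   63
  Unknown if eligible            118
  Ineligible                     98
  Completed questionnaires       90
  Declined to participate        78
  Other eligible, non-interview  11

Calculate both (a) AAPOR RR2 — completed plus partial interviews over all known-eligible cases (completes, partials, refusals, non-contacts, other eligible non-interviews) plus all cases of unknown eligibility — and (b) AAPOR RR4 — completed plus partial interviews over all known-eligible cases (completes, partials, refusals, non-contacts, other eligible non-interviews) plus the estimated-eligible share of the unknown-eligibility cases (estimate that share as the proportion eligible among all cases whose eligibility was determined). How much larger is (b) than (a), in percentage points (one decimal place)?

2.7

Numerator = 90 + 15 = 105
Denominator = 90 + 15 + 78 + 63 + 11 + 118 = 375
RR2 = 105 / 375 = 0.2800
Known eligible = 90 + 15 + 78 + 63 + 11 = 257
e = 257 / (257 + 98) = 257 / 355 = 0.7239
e × U = 0.7239 × 118 = 85.42
Denominator = 257 + 85.42 = 342.42
RR4 = 105 / 342.42 = 0.3066
Difference = 30.66 − 28.00 = 2.66 percentage points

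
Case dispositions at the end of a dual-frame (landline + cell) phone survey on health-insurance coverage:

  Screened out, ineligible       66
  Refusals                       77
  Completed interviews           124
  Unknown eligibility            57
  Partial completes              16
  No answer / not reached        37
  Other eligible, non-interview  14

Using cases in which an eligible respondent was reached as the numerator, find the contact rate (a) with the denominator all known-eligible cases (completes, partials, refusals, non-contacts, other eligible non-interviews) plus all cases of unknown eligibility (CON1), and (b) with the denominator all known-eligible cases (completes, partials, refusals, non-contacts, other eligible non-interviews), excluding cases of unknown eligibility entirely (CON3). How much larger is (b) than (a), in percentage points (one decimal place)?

Top = 124 + 16 + 77 + 14 = 231
Denominator = 124 + 16 + 77 + 37 + 14 + 57 = 325
CON1 = 231 / 325 = 0.7108
Denominator = 124 + 16 + 77 + 37 + 14 = 268
CON3 = 231 / 268 = 0.8619
Difference = 86.19 − 71.08 = 15.11 percentage points

15.1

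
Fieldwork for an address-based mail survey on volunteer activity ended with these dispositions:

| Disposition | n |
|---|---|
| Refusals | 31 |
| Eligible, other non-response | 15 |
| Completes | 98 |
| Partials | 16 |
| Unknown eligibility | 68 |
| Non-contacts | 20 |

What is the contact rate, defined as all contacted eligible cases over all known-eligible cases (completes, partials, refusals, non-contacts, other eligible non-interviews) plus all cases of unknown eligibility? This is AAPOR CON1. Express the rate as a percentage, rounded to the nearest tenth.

64.5%

Top → 98 + 16 + 31 + 15 = 160
Base → 98 + 16 + 31 + 20 + 15 + 68 = 248
CON1 = 160 / 248 = 0.6452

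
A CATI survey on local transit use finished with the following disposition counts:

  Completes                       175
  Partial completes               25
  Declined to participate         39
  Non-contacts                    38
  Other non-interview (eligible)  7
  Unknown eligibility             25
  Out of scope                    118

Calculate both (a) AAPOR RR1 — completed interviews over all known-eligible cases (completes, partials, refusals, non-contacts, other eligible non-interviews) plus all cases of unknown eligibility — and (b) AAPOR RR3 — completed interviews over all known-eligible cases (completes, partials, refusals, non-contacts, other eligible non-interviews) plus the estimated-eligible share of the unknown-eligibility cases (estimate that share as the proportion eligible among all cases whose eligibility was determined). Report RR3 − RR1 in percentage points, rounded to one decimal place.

1.4

Numerator: 175
Denom: 175 + 25 + 39 + 38 + 7 + 25 = 309
RR1 = 175 / 309 = 0.5663
Eligible (known): 175 + 25 + 39 + 38 + 7 = 284
e = 284 / (284 + 118) = 284 / 402 = 0.7065
Estimated eligible among unknowns: 0.7065 × 25 = 17.66
Denom: 284 + 17.66 = 301.66
RR3 = 175 / 301.66 = 0.5801
Difference = 58.01 − 56.63 = 1.38 percentage points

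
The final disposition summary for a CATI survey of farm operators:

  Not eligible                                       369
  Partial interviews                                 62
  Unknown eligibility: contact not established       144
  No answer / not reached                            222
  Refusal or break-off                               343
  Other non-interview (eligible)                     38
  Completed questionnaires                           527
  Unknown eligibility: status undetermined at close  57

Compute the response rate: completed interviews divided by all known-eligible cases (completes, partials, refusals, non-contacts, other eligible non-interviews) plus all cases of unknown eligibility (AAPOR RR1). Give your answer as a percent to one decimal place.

37.8%

Undetermined eligibility = 144 + 57 = 201
Num: 527
Denominator: 527 + 62 + 343 + 222 + 38 + 201 = 1393
RR1 = 527 / 1393 = 0.3783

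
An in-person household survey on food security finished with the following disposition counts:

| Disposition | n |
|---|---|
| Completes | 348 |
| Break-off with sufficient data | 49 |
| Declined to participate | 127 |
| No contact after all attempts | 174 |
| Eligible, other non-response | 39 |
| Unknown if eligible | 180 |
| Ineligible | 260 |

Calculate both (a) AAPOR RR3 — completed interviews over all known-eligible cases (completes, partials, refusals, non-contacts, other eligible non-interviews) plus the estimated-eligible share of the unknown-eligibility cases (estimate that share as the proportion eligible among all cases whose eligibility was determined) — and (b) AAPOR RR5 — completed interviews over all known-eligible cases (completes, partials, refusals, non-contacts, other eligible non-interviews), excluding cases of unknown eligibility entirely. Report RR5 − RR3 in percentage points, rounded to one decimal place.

Numerator = 348
Determined eligible = 348 + 49 + 127 + 174 + 39 = 737
e = 737 / (737 + 260) = 737 / 997 = 0.7392
Eligible share of unknowns = 0.7392 × 180 = 133.06
Base = 737 + 133.06 = 870.06
RR3 = 348 / 870.06 = 0.4000
Base = 348 + 49 + 127 + 174 + 39 = 737
RR5 = 348 / 737 = 0.4722
Difference = 47.22 − 40.00 = 7.22 percentage points

7.2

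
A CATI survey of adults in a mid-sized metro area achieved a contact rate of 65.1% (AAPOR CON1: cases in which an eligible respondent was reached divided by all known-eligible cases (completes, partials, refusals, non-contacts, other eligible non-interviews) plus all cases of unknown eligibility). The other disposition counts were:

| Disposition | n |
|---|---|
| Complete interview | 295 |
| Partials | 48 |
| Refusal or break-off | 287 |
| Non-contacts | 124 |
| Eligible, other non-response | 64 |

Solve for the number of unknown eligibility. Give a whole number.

248

Num → 295 + 48 + 287 + 64 = 694
CON1 = 694 / D = 0.651
D = 694 / 0.651 = 1066.1
Rest of base = 818
unknown eligibility = 1066.1 − 818 ≈ 248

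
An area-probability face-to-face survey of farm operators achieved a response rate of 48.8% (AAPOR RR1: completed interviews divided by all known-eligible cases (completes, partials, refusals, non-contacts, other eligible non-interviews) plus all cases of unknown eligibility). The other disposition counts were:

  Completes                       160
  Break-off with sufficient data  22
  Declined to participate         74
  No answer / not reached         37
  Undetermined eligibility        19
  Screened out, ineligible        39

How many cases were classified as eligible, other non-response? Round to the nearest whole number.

RR1 = 160 / D = 0.488
D = 160 / 0.488 = 327.9
Remaining denominator categories sum to 312
eligible, other non-response = 327.9 − 312 ≈ 16

16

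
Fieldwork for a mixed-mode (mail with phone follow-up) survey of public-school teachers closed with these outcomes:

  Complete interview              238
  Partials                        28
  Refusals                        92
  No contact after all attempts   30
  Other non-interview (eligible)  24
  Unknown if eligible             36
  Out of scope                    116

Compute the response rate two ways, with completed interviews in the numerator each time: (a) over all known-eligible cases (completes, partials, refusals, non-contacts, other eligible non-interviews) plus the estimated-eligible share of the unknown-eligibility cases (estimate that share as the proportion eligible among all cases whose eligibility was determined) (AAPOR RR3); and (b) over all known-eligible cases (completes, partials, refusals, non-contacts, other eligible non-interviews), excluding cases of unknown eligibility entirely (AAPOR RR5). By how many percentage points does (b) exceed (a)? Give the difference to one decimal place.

3.7

Numerator: 238
Determined eligible: 238 + 28 + 92 + 30 + 24 = 412
e = 412 / (412 + 116) = 412 / 528 = 0.7803
Estimated eligible among unknowns: 0.7803 × 36 = 28.09
Base: 412 + 28.09 = 440.09
RR3 = 238 / 440.09 = 0.5408
Base: 238 + 28 + 92 + 30 + 24 = 412
RR5 = 238 / 412 = 0.5777
Difference = 57.77 − 54.08 = 3.69 percentage points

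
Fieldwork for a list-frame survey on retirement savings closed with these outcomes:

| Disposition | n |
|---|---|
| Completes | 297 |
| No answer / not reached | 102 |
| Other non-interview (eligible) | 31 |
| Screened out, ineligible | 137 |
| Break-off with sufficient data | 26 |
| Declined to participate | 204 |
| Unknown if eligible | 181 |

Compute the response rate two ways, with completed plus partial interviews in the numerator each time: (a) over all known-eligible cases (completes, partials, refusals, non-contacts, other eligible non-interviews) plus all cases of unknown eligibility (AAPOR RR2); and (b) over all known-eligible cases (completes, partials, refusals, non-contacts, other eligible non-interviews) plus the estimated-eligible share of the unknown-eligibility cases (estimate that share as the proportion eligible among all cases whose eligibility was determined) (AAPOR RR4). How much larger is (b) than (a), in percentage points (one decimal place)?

Numerator: 297 + 26 = 323
Base: 297 + 26 + 204 + 102 + 31 + 181 = 841
RR2 = 323 / 841 = 0.3841
Eligible (known): 297 + 26 + 204 + 102 + 31 = 660
e = 660 / (660 + 137) = 660 / 797 = 0.8281
Estimated eligible among unknowns: 0.8281 × 181 = 149.89
Base: 660 + 149.89 = 809.89
RR4 = 323 / 809.89 = 0.3988
Difference = 39.88 − 38.41 = 1.47 percentage points

1.5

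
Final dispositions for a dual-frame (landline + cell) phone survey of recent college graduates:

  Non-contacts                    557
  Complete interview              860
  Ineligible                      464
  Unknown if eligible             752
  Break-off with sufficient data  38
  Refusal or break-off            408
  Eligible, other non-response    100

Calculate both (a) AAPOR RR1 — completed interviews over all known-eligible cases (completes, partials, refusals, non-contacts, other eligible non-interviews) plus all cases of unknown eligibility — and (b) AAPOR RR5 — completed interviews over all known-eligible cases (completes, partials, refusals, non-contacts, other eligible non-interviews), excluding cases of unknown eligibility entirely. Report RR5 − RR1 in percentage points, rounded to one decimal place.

12.1

Top = 860
Denom = 860 + 38 + 408 + 557 + 100 + 752 = 2715
RR1 = 860 / 2715 = 0.3168
Denom = 860 + 38 + 408 + 557 + 100 = 1963
RR5 = 860 / 1963 = 0.4381
Difference = 43.81 − 31.68 = 12.13 percentage points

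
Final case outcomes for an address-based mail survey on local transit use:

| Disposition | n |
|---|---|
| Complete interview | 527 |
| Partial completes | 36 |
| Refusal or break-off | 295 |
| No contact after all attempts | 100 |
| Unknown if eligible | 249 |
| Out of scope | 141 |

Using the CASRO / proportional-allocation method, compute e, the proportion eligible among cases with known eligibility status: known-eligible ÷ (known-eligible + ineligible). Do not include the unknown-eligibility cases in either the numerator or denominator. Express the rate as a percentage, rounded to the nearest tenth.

Determined eligible → 527 + 36 + 295 + 100 = 958
e = 958 / (958 + 141) = 958 / 1099 = 0.8717

87.2%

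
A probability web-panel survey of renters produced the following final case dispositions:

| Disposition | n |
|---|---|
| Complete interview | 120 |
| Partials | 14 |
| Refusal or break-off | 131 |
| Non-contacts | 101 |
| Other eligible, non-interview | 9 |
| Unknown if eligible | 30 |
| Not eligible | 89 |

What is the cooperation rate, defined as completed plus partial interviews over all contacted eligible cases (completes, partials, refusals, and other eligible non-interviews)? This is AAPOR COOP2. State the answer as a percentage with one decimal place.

Top → 120 + 14 = 134
Denom → 120 + 14 + 131 + 9 = 274
COOP2 = 134 / 274 = 0.4891

48.9%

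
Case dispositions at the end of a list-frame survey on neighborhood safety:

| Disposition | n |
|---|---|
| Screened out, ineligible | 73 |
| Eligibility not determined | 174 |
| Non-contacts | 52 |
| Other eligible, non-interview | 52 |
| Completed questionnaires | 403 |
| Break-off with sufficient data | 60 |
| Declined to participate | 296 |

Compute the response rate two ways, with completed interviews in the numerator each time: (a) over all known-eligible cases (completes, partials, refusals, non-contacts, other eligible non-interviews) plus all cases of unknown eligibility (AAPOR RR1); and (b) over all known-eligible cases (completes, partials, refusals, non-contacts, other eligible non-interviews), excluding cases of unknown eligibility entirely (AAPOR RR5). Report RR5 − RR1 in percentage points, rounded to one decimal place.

Numerator = 403
Base = 403 + 60 + 296 + 52 + 52 + 174 = 1037
RR1 = 403 / 1037 = 0.3886
Base = 403 + 60 + 296 + 52 + 52 = 863
RR5 = 403 / 863 = 0.4670
Difference = 46.70 − 38.86 = 7.84 percentage points

7.8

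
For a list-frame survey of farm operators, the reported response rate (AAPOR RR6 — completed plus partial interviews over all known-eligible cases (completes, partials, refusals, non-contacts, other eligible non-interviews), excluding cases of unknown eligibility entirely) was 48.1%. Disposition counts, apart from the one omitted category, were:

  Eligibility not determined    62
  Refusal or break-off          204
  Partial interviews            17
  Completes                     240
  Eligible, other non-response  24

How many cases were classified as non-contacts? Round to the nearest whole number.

49

Top = 240 + 17 = 257
RR6 = 257 / D = 0.481
D = 257 / 0.481 = 534.3
Other denominator terms total 485
non-contacts = 534.3 − 485 ≈ 49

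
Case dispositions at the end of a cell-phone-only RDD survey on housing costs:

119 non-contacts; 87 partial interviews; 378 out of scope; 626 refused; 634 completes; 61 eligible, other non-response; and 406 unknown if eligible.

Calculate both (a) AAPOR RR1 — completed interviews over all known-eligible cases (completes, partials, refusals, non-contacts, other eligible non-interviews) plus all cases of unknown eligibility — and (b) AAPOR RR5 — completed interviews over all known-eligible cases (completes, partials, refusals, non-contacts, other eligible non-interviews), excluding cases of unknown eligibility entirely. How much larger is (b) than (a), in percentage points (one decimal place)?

Num → 634
Denom → 634 + 87 + 626 + 119 + 61 + 406 = 1933
RR1 = 634 / 1933 = 0.3280
Denom → 634 + 87 + 626 + 119 + 61 = 1527
RR5 = 634 / 1527 = 0.4152
Difference = 41.52 − 32.80 = 8.72 percentage points

8.7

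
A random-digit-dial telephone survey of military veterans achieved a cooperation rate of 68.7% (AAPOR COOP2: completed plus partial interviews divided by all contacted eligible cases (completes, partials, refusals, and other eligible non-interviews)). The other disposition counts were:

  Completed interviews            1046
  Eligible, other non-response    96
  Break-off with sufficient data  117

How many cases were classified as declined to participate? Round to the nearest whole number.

434

Numerator → 1046 + 117 = 1163
COOP2 = 1163 / D = 0.687
D = 1163 / 0.687 = 1692.9
Rest of base = 1259
declined to participate = 1692.9 − 1259 ≈ 434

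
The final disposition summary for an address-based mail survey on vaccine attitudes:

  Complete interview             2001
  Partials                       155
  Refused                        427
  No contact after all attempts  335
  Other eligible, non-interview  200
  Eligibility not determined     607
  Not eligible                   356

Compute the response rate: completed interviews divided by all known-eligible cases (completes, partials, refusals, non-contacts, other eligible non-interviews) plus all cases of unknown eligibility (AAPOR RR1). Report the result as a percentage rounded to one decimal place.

53.7%

Num: 2001
Base: 2001 + 155 + 427 + 335 + 200 + 607 = 3725
RR1 = 2001 / 3725 = 0.5372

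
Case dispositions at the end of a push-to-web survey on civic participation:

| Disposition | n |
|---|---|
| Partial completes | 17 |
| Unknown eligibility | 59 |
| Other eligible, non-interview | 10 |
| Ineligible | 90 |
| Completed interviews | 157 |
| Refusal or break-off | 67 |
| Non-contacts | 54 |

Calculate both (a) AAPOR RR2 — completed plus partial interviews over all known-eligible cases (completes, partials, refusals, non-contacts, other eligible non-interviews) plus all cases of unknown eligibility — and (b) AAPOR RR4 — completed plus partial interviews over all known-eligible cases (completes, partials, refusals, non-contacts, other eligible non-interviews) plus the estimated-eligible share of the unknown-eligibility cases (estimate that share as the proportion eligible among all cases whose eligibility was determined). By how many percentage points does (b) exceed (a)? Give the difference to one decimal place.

1.8

Num → 157 + 17 = 174
Denom → 157 + 17 + 67 + 54 + 10 + 59 = 364
RR2 = 174 / 364 = 0.4780
Known eligible → 157 + 17 + 67 + 54 + 10 = 305
e = 305 / (305 + 90) = 305 / 395 = 0.7722
Estimated eligible among unknowns → 0.7722 × 59 = 45.56
Denom → 305 + 45.56 = 350.56
RR4 = 174 / 350.56 = 0.4963
Difference = 49.63 − 47.80 = 1.83 percentage points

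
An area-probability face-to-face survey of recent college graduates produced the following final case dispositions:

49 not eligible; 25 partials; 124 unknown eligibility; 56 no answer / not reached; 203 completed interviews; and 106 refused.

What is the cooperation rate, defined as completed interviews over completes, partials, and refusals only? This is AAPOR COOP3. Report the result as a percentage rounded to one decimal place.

Top = 203
Denom = 203 + 25 + 106 = 334
COOP3 = 203 / 334 = 0.6078

60.8%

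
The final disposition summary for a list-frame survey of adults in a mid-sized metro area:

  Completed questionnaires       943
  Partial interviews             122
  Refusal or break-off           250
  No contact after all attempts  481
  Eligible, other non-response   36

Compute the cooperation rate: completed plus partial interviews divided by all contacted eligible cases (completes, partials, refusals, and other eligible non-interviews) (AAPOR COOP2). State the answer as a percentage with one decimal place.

Num = 943 + 122 = 1065
Base = 943 + 122 + 250 + 36 = 1351
COOP2 = 1065 / 1351 = 0.7883

78.8%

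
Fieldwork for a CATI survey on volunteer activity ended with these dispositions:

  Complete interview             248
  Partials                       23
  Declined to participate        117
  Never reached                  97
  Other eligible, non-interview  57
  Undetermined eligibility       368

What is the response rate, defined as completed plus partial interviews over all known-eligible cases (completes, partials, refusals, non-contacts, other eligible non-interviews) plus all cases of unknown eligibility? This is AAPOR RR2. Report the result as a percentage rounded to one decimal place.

Num = 248 + 23 = 271
Denom = 248 + 23 + 117 + 97 + 57 + 368 = 910
RR2 = 271 / 910 = 0.2978

29.8%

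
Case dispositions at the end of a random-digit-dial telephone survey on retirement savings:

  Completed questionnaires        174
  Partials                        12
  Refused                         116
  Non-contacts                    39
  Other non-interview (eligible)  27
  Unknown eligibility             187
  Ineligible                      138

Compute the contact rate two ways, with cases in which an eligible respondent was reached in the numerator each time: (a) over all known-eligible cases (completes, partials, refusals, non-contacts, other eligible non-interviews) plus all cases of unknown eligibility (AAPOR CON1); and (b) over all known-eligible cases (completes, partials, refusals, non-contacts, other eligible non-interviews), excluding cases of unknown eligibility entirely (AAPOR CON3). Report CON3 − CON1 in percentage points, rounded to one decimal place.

Num = 174 + 12 + 116 + 27 = 329
Denom = 174 + 12 + 116 + 39 + 27 + 187 = 555
CON1 = 329 / 555 = 0.5928
Denom = 174 + 12 + 116 + 39 + 27 = 368
CON3 = 329 / 368 = 0.8940
Difference = 89.40 − 59.28 = 30.12 percentage points

30.1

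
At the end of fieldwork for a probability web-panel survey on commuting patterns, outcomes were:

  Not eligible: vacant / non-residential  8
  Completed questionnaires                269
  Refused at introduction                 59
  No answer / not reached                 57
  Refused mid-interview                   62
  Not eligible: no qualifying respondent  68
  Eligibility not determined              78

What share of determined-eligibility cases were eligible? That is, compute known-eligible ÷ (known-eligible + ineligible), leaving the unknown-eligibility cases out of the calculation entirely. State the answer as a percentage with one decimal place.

Refusal or break-off = 59 + 62 = 121
Out of scope = 68 + 8 = 76
Known eligible: 269 + 121 + 57 = 447
e = 447 / (447 + 76) = 447 / 523 = 0.8547

85.5%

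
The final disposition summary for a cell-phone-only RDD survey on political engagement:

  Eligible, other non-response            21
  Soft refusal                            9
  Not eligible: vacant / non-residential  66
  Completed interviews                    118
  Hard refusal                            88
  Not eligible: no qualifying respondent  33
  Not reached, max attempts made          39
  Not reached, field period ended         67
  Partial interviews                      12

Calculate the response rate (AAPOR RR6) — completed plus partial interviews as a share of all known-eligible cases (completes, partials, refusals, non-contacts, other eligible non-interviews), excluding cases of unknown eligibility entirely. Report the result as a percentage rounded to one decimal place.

36.7%

Declined to participate = 88 + 9 = 97
Never reached = 67 + 39 = 106
Not eligible = 33 + 66 = 99
Top → 118 + 12 = 130
Denom → 118 + 12 + 97 + 106 + 21 = 354
RR6 = 130 / 354 = 0.3672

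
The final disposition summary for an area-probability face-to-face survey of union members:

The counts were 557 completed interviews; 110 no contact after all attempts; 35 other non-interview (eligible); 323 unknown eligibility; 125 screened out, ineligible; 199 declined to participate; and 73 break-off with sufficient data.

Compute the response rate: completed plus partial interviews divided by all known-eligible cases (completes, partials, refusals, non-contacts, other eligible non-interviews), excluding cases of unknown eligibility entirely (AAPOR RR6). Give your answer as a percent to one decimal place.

Top = 557 + 73 = 630
Base = 557 + 73 + 199 + 110 + 35 = 974
RR6 = 630 / 974 = 0.6468

64.7%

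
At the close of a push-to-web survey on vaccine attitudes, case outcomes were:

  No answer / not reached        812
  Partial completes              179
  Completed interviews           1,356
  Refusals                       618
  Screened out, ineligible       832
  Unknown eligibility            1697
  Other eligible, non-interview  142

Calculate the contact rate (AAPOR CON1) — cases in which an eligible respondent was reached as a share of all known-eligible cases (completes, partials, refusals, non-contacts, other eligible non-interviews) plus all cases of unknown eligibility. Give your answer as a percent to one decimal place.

Top = 1356 + 179 + 618 + 142 = 2295
Denom = 1356 + 179 + 618 + 812 + 142 + 1697 = 4804
CON1 = 2295 / 4804 = 0.4777

47.8%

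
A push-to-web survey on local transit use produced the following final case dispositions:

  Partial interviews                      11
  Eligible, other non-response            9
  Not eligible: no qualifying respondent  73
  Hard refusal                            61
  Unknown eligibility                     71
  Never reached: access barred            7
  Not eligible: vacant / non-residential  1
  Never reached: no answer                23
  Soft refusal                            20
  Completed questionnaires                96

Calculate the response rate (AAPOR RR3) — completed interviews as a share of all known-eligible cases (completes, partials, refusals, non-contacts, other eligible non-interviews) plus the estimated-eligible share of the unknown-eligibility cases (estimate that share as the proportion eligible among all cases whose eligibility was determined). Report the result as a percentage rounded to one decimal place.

Refusals = 61 + 20 = 81
No contact after all attempts = 23 + 7 = 30
Out of scope = 73 + 1 = 74
Num → 96
Eligible (known) → 96 + 11 + 81 + 30 + 9 = 227
e = 227 / (227 + 74) = 227 / 301 = 0.7542
Estimated eligible among unknowns → 0.7542 × 71 = 53.55
Denominator → 227 + 53.55 = 280.55
RR3 = 96 / 280.55 = 0.3422

34.2%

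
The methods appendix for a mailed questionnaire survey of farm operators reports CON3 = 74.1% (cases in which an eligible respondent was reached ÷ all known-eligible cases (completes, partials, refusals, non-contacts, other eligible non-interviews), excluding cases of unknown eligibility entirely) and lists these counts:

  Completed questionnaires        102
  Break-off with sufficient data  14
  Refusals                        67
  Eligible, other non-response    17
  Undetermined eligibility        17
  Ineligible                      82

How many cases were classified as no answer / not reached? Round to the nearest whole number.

70

Top = 102 + 14 + 67 + 17 = 200
CON3 = 200 / D = 0.741
D = 200 / 0.741 = 269.9
Other denominator terms total 200
no answer / not reached = 269.9 − 200 ≈ 70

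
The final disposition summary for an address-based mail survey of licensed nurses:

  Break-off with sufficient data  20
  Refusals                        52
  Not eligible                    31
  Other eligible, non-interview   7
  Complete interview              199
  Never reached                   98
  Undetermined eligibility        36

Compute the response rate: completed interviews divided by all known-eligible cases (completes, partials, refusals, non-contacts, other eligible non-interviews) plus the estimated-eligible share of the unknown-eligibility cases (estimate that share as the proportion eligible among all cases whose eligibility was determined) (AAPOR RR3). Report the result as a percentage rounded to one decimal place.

48.6%

Numerator → 199
Eligible (known) → 199 + 20 + 52 + 98 + 7 = 376
e = 376 / (376 + 31) = 376 / 407 = 0.9238
Estimated eligible among unknowns → 0.9238 × 36 = 33.26
Base → 376 + 33.26 = 409.26
RR3 = 199 / 409.26 = 0.4862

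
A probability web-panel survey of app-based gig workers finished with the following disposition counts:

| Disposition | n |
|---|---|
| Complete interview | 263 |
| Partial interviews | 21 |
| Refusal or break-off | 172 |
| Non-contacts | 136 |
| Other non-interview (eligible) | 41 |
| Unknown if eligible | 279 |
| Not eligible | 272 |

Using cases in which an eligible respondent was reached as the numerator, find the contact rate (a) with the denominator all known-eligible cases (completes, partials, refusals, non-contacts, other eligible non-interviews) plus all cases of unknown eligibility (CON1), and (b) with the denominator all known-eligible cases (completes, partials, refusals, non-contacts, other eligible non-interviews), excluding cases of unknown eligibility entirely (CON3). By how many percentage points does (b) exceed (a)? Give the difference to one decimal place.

Num → 263 + 21 + 172 + 41 = 497
Base → 263 + 21 + 172 + 136 + 41 + 279 = 912
CON1 = 497 / 912 = 0.5450
Base → 263 + 21 + 172 + 136 + 41 = 633
CON3 = 497 / 633 = 0.7852
Difference = 78.52 − 54.50 = 24.02 percentage points

24.0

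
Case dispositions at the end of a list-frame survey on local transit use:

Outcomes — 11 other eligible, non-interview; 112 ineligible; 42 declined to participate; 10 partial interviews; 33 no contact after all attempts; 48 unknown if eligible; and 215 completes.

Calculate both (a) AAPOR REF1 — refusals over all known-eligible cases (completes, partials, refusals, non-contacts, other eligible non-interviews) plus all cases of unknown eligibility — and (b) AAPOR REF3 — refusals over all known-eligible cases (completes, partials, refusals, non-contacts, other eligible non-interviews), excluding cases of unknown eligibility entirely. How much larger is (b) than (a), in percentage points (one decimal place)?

Top → 42
Base → 215 + 10 + 42 + 33 + 11 + 48 = 359
REF1 = 42 / 359 = 0.1170
Base → 215 + 10 + 42 + 33 + 11 = 311
REF3 = 42 / 311 = 0.1350
Difference = 13.50 − 11.70 = 1.80 percentage points

1.8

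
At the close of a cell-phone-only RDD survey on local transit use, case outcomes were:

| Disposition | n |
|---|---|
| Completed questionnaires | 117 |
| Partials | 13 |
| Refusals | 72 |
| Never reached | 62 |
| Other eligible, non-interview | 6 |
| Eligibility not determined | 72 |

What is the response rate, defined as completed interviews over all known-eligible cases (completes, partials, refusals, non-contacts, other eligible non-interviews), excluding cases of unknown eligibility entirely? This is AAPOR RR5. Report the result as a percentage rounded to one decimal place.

43.3%

Top → 117
Denominator → 117 + 13 + 72 + 62 + 6 = 270
RR5 = 117 / 270 = 0.4333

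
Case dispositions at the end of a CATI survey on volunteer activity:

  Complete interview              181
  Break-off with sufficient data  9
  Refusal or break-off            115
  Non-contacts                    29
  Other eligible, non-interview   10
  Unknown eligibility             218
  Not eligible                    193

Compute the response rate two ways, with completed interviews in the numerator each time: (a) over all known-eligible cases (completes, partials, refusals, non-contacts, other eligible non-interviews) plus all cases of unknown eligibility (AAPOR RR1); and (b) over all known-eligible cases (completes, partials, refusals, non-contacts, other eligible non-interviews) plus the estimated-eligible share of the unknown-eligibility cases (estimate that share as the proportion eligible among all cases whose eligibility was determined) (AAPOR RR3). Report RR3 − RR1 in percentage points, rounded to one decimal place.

Numerator: 181
Denom: 181 + 9 + 115 + 29 + 10 + 218 = 562
RR1 = 181 / 562 = 0.3221
Known eligible: 181 + 9 + 115 + 29 + 10 = 344
e = 344 / (344 + 193) = 344 / 537 = 0.6406
e × U: 0.6406 × 218 = 139.65
Denom: 344 + 139.65 = 483.65
RR3 = 181 / 483.65 = 0.3742
Difference = 37.42 − 32.21 = 5.21 percentage points

5.2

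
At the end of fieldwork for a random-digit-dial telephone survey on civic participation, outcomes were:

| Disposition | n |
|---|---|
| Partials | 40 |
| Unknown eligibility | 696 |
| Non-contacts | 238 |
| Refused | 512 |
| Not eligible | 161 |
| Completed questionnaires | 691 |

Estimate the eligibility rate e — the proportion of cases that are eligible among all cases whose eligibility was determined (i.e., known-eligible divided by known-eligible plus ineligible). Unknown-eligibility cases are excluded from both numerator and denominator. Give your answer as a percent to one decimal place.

90.2%

Eligible (known) → 691 + 40 + 512 + 238 = 1481
e = 1481 / (1481 + 161) = 1481 / 1642 = 0.9019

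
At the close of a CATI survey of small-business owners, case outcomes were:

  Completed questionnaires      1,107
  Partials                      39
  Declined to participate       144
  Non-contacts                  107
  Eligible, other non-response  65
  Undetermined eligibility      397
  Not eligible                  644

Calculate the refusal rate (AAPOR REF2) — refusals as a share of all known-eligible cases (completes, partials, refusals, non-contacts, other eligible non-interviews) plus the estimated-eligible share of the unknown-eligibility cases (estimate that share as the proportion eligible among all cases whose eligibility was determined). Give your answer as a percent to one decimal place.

8.3%

Num → 144
Eligible (known) → 1107 + 39 + 144 + 107 + 65 = 1462
e = 1462 / (1462 + 644) = 1462 / 2106 = 0.6942
Estimated eligible among unknowns → 0.6942 × 397 = 275.60
Denominator → 1462 + 275.60 = 1737.60
REF2 = 144 / 1737.60 = 0.0829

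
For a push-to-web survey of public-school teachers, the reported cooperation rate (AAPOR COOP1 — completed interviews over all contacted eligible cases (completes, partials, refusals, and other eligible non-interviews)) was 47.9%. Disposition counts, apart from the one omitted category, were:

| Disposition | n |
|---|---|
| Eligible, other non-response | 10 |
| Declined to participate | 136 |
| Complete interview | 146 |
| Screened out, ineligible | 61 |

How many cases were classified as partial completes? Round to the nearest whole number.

13

COOP1 = 146 / D = 0.479
D = 146 / 0.479 = 304.8
Other denominator terms total 292
partial completes = 304.8 − 292 ≈ 13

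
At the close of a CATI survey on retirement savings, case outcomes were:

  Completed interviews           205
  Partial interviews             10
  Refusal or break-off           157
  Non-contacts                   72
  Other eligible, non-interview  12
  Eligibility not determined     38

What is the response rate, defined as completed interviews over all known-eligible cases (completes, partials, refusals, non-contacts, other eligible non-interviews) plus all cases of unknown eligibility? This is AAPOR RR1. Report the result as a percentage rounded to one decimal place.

Top → 205
Base → 205 + 10 + 157 + 72 + 12 + 38 = 494
RR1 = 205 / 494 = 0.4150

41.5%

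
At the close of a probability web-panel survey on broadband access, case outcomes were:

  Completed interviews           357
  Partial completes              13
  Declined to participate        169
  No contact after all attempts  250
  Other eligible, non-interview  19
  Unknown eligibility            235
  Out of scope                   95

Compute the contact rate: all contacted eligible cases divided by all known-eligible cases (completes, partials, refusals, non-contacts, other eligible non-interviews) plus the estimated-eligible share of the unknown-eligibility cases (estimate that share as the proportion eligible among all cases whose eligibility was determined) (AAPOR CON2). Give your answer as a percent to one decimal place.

Num: 357 + 13 + 169 + 19 = 558
Known eligible: 357 + 13 + 169 + 250 + 19 = 808
e = 808 / (808 + 95) = 808 / 903 = 0.8948
Eligible share of unknowns: 0.8948 × 235 = 210.28
Denom: 808 + 210.28 = 1018.28
CON2 = 558 / 1018.28 = 0.5480

54.8%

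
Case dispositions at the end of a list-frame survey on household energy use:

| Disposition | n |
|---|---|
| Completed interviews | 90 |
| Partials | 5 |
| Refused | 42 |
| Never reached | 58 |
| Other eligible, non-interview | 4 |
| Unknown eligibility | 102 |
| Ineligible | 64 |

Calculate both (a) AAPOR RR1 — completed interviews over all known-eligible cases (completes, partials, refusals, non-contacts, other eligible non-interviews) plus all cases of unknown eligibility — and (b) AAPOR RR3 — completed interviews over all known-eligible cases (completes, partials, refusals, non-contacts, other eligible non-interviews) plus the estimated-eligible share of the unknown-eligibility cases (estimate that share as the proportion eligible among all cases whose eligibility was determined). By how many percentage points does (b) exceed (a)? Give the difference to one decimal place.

2.7

Numerator = 90
Base = 90 + 5 + 42 + 58 + 4 + 102 = 301
RR1 = 90 / 301 = 0.2990
Determined eligible = 90 + 5 + 42 + 58 + 4 = 199
e = 199 / (199 + 64) = 199 / 263 = 0.7567
Eligible share of unknowns = 0.7567 × 102 = 77.18
Base = 199 + 77.18 = 276.18
RR3 = 90 / 276.18 = 0.3259
Difference = 32.59 − 29.90 = 2.69 percentage points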